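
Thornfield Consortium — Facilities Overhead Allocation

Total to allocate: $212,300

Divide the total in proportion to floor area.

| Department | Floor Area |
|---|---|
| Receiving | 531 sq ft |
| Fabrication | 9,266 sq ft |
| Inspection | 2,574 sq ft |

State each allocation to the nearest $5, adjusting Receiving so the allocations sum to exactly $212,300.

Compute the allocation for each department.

Receiving: $9,110; Fabrication: $159,015; Inspection: $44,175

Combined floor area = 12,371.
Raw shares: Receiving 531/12,371 × $212,300 = 9,112.55; Fabrication 9,266/12,371 × $212,300 = 159,014.78; Inspection 2,574/12,371 × $212,300 = 44,172.68.
Rounded to nearest $5: Receiving $9,115; Fabrication $159,015; Inspection $44,175. Sum = $212,305.
Difference $212,300 − $212,305 = −$5 applied to Receiving: Receiving becomes $9,110.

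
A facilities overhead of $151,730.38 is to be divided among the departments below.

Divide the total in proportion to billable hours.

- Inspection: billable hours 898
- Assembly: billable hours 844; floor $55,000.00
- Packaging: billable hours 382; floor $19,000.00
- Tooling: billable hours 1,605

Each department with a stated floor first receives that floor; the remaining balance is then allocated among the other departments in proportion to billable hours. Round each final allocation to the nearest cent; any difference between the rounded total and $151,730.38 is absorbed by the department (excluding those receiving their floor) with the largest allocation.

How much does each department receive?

Inspection: $27,887.29 | Assembly: $55,000.00 | Packaging: $19,000.00 | Tooling: $49,843.09

Guaranteed amounts: Assembly $55,000.00; Packaging $19,000.00. Remaining pool $77,730.38.
Remaining pool split over remaining billable hours 2,503: Inspection 27,887.2878 → $27,887.29; Tooling 49,843.0922 → $49,843.09.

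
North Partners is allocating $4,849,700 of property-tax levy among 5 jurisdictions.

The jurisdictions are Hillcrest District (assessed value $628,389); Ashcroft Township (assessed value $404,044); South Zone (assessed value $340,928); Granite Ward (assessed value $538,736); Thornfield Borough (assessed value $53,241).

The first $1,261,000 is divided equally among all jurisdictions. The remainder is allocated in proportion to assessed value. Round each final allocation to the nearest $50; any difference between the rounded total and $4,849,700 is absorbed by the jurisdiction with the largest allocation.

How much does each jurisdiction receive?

$1,261,000 shared equally gives $252,200 per jurisdiction.
Remainder $3,588,700 by assessed value (total 1,965,338): Hillcrest District 1,147,436.02 → $1,147,450; Ashcroft Township 737,782.87 → $737,800; South Zone 622,533.28 → $622,550; Granite Ward 983,729.97 → $983,750; Thornfield Borough 97,217.87 → $97,200.
Rounding difference −$50 on remainder applied to Hillcrest District.
Totals: Hillcrest District $252,200 + $1,147,400 = $1,399,600; Ashcroft Township $252,200 + $737,800 = $990,000; South Zone $252,200 + $622,550 = $874,750; Granite Ward $252,200 + $983,750 = $1,235,950; Thornfield Borough $252,200 + $97,200 = $349,400.

Hillcrest District: $1,399,600 · Ashcroft Township: $990,000 · South Zone: $874,750 · Granite Ward: $1,235,950 · Thornfield Borough: $349,400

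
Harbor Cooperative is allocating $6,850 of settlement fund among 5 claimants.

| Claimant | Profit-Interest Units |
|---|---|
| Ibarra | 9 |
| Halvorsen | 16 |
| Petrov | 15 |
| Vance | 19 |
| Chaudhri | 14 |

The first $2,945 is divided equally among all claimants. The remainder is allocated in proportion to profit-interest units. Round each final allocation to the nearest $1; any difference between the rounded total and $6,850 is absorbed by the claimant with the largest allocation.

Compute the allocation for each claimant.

Ibarra: $1,070; Halvorsen: $1,445; Petrov: $1,391; Vance: $1,606; Chaudhri: $1,338

Equal tier: $2,945 ÷ 5 = $589 apiece.
Remainder $3,905 by profit-interest units (total 73): Ibarra 481.44 → $481; Halvorsen 855.89 → $856; Petrov 802.40 → $802; Vance 1,016.37 → $1,016; Chaudhri 748.90 → $749.
Rounding difference +$1 on remainder applied to Vance.
Totals: Ibarra $589 + $481 = $1,070; Halvorsen $589 + $856 = $1,445; Petrov $589 + $802 = $1,391; Vance $589 + $1,017 = $1,606; Chaudhri $589 + $749 = $1,338.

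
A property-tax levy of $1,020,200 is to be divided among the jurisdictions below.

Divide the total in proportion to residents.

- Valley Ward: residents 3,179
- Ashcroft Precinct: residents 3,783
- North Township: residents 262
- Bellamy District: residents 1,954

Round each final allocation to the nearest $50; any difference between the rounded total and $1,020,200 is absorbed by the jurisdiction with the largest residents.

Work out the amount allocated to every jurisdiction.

Valley Ward: $353,350 · Ashcroft Precinct: $420,550 · North Township: $29,100 · Bellamy District: $217,200

Residents total: 3,179 + 3,783 + 262 + 1,954 = 9,178.
Pro-rata amounts: Valley Ward 353,368.47; Ashcroft Precinct 420,507.37; North Township 29,123.16; Bellamy District 217,201.00.
At nearest $50: Valley Ward $353,350; Ashcroft Precinct $420,500; North Township $29,100; Bellamy District $217,200. Sum = $1,020,150.
Difference $1,020,200 − $1,020,150 = +$50 applied to largest residents (Ashcroft Precinct): Ashcroft Precinct becomes $420,550.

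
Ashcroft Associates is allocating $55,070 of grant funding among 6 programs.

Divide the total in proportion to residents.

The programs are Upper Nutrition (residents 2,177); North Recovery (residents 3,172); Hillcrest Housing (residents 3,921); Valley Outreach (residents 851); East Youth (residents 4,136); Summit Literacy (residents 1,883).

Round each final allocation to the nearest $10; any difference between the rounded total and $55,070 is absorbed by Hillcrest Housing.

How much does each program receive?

Upper Nutrition: $7,430 | North Recovery: $10,820 | Hillcrest Housing: $13,390 | Valley Outreach: $2,900 | East Youth: $14,110 | Summit Literacy: $6,420

Sum of residents: 16,140.
Unrounded shares: Upper Nutrition 2,177/16,140 × $55,070 = 7,427.97; North Recovery 3,172/16,140 × $55,070 = 10,822.93; Hillcrest Housing 3,921/16,140 × $55,070 = 13,378.53; Valley Outreach 851/16,140 × $55,070 = 2,903.63; East Youth 4,136/16,140 × $55,070 = 14,112.11; Summit Literacy 1,883/16,140 × $55,070 = 6,424.83.
After rounding ($10): Upper Nutrition $7,430; North Recovery $10,820; Hillcrest Housing $13,380; Valley Outreach $2,900; East Youth $14,110; Summit Literacy $6,420. Sum = $55,060.
Difference $55,070 − $55,060 = +$10 applied to Hillcrest Housing: Hillcrest Housing becomes $13,390.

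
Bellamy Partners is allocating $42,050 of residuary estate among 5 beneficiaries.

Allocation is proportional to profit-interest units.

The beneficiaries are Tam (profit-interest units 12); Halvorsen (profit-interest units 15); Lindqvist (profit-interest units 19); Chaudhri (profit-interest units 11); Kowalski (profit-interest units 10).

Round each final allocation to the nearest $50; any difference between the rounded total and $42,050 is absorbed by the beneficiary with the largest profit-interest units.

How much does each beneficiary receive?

Tam: $7,550; Halvorsen: $9,400; Lindqvist: $11,900; Chaudhri: $6,900; Kowalski: $6,300

Profit-interest units total: 12 + 15 + 19 + 11 + 10 = 67.
Pro-rata amounts: Tam 7,531.34; Halvorsen 9,414.18; Lindqvist 11,924.63; Chaudhri 6,903.73; Kowalski 6,276.12.
After rounding ($50): Tam $7,550; Halvorsen $9,400; Lindqvist $11,900; Chaudhri $6,900; Kowalski $6,300. Sum = $42,050.
Sum already equals the total — no adjustment.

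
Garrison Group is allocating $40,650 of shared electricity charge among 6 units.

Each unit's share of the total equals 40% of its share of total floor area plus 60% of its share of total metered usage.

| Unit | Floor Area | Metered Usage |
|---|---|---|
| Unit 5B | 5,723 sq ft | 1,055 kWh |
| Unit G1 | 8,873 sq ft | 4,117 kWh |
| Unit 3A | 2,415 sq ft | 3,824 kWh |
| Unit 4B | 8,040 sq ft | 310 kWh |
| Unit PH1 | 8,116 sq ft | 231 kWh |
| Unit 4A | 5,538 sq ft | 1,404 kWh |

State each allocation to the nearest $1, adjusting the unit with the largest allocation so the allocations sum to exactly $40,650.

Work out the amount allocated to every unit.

Unit 5B: $4,756; Unit G1: $12,906; Unit 3A: $9,539; Unit 4B: $4,069; Unit PH1: $3,924; Unit 4A: $5,456

Totals — floor area 38,705, metered usage 10,941.
Composite weights (40% floor area + 60% metered usage): Unit 5B 0.1170; Unit G1 0.3175; Unit 3A 0.2347; Unit 4B 0.1001; Unit PH1 0.0965; Unit 4A 0.1342.
Unrounded shares: Unit 5B 4,756.07; Unit G1 12,905.29; Unit 3A 9,539.12; Unit 4B 4,068.67; Unit PH1 3,924.49; Unit 4A 5,456.36.
At nearest $1: Unit 5B $4,756; Unit G1 $12,905; Unit 3A $9,539; Unit 4B $4,069; Unit PH1 $3,924; Unit 4A $5,456. Sum = $40,649.
Difference $40,650 − $40,649 = +$1 applied to largest allocation (Unit G1): Unit G1 becomes $12,906.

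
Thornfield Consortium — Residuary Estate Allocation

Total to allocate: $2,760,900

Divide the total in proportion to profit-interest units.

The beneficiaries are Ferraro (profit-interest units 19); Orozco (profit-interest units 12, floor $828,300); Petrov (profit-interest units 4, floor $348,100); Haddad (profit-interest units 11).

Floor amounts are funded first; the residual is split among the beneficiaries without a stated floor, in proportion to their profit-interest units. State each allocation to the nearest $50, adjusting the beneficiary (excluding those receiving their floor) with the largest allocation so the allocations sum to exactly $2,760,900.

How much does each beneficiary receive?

Minimums first: Orozco $828,300; Petrov $348,100. Residual $1,584,500.
Residual split over remaining profit-interest units 30: Ferraro 1,003,516.67 → $1,003,500; Haddad 580,983.33 → $581,000.

Ferraro: $1,003,500 | Orozco: $828,300 | Petrov: $348,100 | Haddad: $581,000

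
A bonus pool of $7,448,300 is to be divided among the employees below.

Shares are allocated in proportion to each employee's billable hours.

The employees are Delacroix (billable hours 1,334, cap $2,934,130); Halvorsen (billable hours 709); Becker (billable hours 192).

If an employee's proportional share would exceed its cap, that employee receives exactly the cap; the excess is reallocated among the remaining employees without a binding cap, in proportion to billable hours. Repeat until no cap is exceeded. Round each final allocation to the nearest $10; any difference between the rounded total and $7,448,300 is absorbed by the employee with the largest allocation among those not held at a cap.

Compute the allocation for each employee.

Combined billable hours = 2,235.
Unconstrained shares: Delacroix 4,445,651.99; Halvorsen 2,362,794.05; Becker 639,853.96.
Capped: Delacroix ($2,934,130); residual $4,514,170 reallocated over remaining billable hours 901.
Redistributed shares: Halvorsen 3,552,215.90 → $3,552,220; Becker 961,954.10 → $961,950.

Delacroix: $2,934,130 · Halvorsen: $3,552,220 · Becker: $961,950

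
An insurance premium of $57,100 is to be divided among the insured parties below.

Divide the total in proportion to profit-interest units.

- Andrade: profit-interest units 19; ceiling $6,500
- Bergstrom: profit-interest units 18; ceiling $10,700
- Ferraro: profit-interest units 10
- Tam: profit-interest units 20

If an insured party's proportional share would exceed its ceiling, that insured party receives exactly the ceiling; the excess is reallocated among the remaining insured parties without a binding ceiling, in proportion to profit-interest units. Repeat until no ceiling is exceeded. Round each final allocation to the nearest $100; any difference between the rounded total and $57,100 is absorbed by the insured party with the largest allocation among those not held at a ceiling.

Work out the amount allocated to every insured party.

Andrade: $6,500; Bergstrom: $10,700; Ferraro: $13,300; Tam: $26,600

Total profit-interest units = 67.
Pro-rata shares before constraints: Andrade 16,192.54; Bergstrom 15,340.30; Ferraro 8,522.39; Tam 17,044.78.
Held at cap: Andrade ($6,500), Bergstrom ($10,700); balance $39,900 reallocated over remaining profit-interest units 30.
Remaining shares: Ferraro 13,300.00 → $13,300; Tam 26,600.00 → $26,600.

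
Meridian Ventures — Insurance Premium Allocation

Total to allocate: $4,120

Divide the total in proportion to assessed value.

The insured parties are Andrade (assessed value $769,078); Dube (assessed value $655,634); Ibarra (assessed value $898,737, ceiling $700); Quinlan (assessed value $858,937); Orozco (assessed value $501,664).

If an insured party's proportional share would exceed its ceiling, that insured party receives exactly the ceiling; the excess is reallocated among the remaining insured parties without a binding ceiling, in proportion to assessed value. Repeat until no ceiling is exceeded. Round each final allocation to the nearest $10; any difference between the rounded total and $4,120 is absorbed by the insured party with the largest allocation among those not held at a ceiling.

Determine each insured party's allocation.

Combined assessed value = 3,684,050.
Pro-rata shares before constraints: Andrade 860.09; Dube 733.22; Ibarra 1,005.09; Quinlan 960.58; Orozco 561.03.
Held at cap: Ibarra ($700); residual $3,420 reallocated over remaining assessed value 2,785,313.
Remaining shares: Andrade 944.33 → $940; Dube 805.03 → $810; Quinlan 1,054.66 → $1,050; Orozco 615.98 → $620.

Andrade: $940; Dube: $810; Ibarra: $700; Quinlan: $1,050; Orozco: $620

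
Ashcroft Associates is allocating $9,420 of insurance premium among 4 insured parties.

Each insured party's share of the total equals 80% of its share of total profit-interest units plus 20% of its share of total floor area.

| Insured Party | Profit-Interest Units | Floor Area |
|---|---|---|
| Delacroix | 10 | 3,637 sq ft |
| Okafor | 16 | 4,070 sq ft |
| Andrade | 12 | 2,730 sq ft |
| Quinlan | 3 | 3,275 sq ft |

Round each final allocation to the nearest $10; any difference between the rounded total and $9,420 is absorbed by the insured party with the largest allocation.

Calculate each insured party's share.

Delacroix: $2,340 | Okafor: $3,500 | Andrade: $2,580 | Quinlan: $1,000

Profit-interest units total 41; floor area total 13,712.
Combined weights (80% profit-interest units + 20% floor area): Delacroix 0.2482; Okafor 0.3716; Andrade 0.2740; Quinlan 0.1063.
Pro-rata amounts: Delacroix 2,337.76; Okafor 3,500.09; Andrade 2,580.75; Quinlan 1,001.39.
At nearest $10: Delacroix $2,340; Okafor $3,500; Andrade $2,580; Quinlan $1,000. Sum = $9,420.
Rounded total matches; no reconciliation needed.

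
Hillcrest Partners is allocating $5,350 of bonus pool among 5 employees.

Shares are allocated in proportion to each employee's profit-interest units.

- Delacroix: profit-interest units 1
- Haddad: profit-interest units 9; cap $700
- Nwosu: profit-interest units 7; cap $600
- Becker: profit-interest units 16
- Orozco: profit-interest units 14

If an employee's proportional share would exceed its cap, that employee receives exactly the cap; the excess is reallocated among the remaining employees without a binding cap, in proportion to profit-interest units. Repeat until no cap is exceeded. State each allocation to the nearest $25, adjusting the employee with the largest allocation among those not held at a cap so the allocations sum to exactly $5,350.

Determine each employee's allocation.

Profit-interest units total: 47.
Proportional shares (ignoring caps): Delacroix 113.83; Haddad 1,024.47; Nwosu 796.81; Becker 1,821.28; Orozco 1,593.62.
Held at cap: Haddad ($700), Nwosu ($600); balance $4,050 reallocated over remaining profit-interest units 31.
Redistributed shares: Delacroix 130.65 → $125; Becker 2,090.32 → $2,100; Orozco 1,829.03 → $1,825.

Delacroix: $125 | Haddad: $700 | Nwosu: $600 | Becker: $2,100 | Orozco: $1,825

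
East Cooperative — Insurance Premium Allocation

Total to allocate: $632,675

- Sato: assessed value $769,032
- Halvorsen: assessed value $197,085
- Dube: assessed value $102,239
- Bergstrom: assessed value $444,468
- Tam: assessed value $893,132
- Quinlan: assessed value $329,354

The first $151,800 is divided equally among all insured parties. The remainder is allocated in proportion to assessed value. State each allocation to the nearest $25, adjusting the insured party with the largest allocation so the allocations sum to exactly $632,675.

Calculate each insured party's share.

Sato: $160,500; Halvorsen: $59,950; Dube: $43,275; Bergstrom: $103,450; Tam: $182,300; Quinlan: $83,200

First tranche $151,800 split equally: $25,300 each.
Remainder $480,875 by assessed value (total 2,735,310): Sato 135,197.93 → $135,200; Halvorsen 34,648.08 → $34,650; Dube 17,973.90 → $17,975; Bergstrom 78,138.69 → $78,150; Tam 157,015.06 → $157,025; Quinlan 57,901.34 → $57,900.
Rounding difference −$25 on remainder applied to Tam.
Totals: Sato $25,300 + $135,200 = $160,500; Halvorsen $25,300 + $34,650 = $59,950; Dube $25,300 + $17,975 = $43,275; Bergstrom $25,300 + $78,150 = $103,450; Tam $25,300 + $157,000 = $182,300; Quinlan $25,300 + $57,900 = $83,200.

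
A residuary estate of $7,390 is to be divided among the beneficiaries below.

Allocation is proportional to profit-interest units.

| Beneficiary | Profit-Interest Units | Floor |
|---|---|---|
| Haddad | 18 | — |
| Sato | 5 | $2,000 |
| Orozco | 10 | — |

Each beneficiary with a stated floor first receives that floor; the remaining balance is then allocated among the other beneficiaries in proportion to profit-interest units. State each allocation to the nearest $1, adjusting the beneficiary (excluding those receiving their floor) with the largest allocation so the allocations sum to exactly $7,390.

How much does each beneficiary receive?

Minimums first: Sato $2,000. Remaining pool $5,390.
Remaining pool split over remaining profit-interest units 28: Haddad 3,465.00 → $3,465; Orozco 1,925.00 → $1,925.

Haddad: $3,465 | Sato: $2,000 | Orozco: $1,925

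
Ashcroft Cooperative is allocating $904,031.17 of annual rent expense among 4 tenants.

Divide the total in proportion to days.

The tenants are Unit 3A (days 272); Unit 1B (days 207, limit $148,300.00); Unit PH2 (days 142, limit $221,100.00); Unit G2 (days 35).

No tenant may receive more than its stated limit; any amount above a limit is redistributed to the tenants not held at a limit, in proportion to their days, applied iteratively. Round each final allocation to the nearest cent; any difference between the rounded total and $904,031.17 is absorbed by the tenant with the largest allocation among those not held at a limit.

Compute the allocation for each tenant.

Unit 3A: $473,679.73; Unit 1B: $148,300.00; Unit PH2: $221,100.00; Unit G2: $60,951.44

Days total: 656.
Pro-rata shares before constraints: Unit 3A 374,842.1924; Unit 1B 285,265.9332; Unit PH2 195,689.6740; Unit G2 48,233.3704.
Cap binds for Unit 1B ($148,300.00); remaining pool $755,731.17 reallocated over remaining days 449.
Cap binds for Unit PH2 ($221,100.00); remaining pool $534,631.17 reallocated over remaining days 307.
Redistributed shares: Unit 3A 473,679.7337 → $473,679.73; Unit G2 60,951.4363 → $60,951.44.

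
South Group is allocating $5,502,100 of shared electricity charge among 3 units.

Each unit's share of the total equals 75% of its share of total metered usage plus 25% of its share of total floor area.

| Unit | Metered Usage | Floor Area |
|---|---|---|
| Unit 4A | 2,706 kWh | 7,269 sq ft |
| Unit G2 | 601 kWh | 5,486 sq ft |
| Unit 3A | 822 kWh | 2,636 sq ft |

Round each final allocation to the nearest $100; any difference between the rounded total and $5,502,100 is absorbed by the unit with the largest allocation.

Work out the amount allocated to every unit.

Metered usage total 4,129; floor area total 15,391.
Composite weights (75% metered usage + 25% floor area): Unit 4A 0.6096; Unit G2 0.1983; Unit 3A 0.1921.
Pro-rata amounts: Unit 4A 3,354,056.07; Unit G2 1,090,942.01; Unit 3A 1,057,101.92.
After rounding ($100): Unit 4A $3,354,100; Unit G2 $1,090,900; Unit 3A $1,057,100. Sum = $5,502,100.
No rounding difference to absorb.

Unit 4A: $3,354,100 · Unit G2: $1,090,900 · Unit 3A: $1,057,100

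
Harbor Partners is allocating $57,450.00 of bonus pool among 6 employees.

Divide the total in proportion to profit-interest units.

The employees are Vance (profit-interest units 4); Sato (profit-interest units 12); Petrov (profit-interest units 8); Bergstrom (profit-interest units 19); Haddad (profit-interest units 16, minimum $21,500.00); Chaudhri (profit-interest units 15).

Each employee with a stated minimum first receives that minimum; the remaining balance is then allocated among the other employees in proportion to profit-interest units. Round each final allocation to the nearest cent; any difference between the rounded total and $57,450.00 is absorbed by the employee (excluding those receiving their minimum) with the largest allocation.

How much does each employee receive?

Fund the minimums — Haddad $21,500.00. Residual $35,950.00.
Residual split over remaining profit-interest units 58: Vance 2,479.3103 → $2,479.31; Sato 7,437.9310 → $7,437.93; Petrov 4,958.6207 → $4,958.62; Bergstrom 11,776.7241 → $11,776.72; Chaudhri 9,297.4138 → $9,297.41.
Rounding difference +$0.01 applied to Bergstrom → $11,776.73.

Vance: $2,479.31 | Sato: $7,437.93 | Petrov: $4,958.62 | Bergstrom: $11,776.73 | Haddad: $21,500.00 | Chaudhri: $9,297.41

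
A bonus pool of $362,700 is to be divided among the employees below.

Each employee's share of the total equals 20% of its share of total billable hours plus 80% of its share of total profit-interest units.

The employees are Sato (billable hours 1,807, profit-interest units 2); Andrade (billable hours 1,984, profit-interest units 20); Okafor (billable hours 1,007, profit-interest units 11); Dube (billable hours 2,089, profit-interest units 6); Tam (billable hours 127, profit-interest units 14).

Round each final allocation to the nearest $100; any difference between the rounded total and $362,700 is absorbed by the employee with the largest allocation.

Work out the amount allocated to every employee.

Sato: $29,600 | Andrade: $130,000 | Okafor: $70,600 | Dube: $54,500 | Tam: $78,000

Totals — billable hours 7,014, profit-interest units 53.
Composite weights (20% billable hours + 80% profit-interest units): Sato 0.0817; Andrade 0.3585; Okafor 0.1948; Dube 0.1501; Tam 0.2149.
Raw shares: Sato 29,637.74; Andrade 130,013.21; Okafor 70,636.45; Dube 54,453.10; Tam 77,959.49.
At nearest $100: Sato $29,600; Andrade $130,000; Okafor $70,600; Dube $54,500; Tam $78,000. Sum = $362,700.
Sum already equals the total — no adjustment.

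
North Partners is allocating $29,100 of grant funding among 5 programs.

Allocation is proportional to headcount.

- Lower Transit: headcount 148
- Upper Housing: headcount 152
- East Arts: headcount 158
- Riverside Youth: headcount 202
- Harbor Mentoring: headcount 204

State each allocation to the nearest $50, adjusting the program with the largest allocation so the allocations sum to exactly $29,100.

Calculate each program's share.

Headcount total: 864.
Proportional shares: Lower Transit 148/864 × $29,100 = 4,984.72; Upper Housing 152/864 × $29,100 = 5,119.44; East Arts 158/864 × $29,100 = 5,321.53; Riverside Youth 202/864 × $29,100 = 6,803.47; Harbor Mentoring 204/864 × $29,100 = 6,870.83.
After rounding ($50): Lower Transit $5,000; Upper Housing $5,100; East Arts $5,300; Riverside Youth $6,800; Harbor Mentoring $6,850. Sum = $29,050.
Difference $29,100 − $29,050 = +$50 applied to largest allocation (Harbor Mentoring): Harbor Mentoring becomes $6,900.

Lower Transit: $5,000; Upper Housing: $5,100; East Arts: $5,300; Riverside Youth: $6,800; Harbor Mentoring: $6,900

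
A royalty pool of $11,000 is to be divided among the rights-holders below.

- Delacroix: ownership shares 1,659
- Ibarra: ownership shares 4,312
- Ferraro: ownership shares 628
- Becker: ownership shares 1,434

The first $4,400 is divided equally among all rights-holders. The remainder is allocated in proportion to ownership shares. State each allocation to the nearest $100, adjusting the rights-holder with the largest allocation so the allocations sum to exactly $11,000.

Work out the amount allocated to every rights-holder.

Delacroix: $2,500 | Ibarra: $4,600 | Ferraro: $1,600 | Becker: $2,300

$4,400 shared equally gives $1,100 per rights-holder.
Remainder $6,600 by ownership shares (total 8,033): Delacroix 1,363.05 → $1,400; Ibarra 3,542.79 → $3,500; Ferraro 515.97 → $500; Becker 1,178.19 → $1,200.
Totals: Delacroix $1,100 + $1,400 = $2,500; Ibarra $1,100 + $3,500 = $4,600; Ferraro $1,100 + $500 = $1,600; Becker $1,100 + $1,200 = $2,300.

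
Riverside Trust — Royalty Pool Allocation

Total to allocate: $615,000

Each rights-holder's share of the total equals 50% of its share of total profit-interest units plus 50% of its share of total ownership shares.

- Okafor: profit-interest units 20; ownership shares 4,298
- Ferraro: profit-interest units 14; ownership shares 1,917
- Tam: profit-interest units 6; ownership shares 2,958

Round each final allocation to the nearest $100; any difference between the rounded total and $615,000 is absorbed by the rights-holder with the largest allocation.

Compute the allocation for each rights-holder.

Totals — profit-interest units 40, ownership shares 9,173.
Composite weights (50% profit-interest units + 50% ownership shares): Okafor 0.4843; Ferraro 0.2795; Tam 0.2362.
Unrounded shares: Okafor 297,828.82; Ferraro 171,887.24; Tam 145,283.94.
At nearest $100: Okafor $297,800; Ferraro $171,900; Tam $145,300. Sum = $615,000.
No rounding difference to absorb.

Okafor: $297,800 | Ferraro: $171,900 | Tam: $145,300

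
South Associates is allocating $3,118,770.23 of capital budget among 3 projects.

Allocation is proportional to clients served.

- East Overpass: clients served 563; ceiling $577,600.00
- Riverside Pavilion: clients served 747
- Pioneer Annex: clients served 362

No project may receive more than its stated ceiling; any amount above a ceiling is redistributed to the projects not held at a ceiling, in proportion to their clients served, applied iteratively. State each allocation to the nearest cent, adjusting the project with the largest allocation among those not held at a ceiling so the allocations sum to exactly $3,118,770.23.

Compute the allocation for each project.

Clients served total: 1,672.
Pro-rata shares before constraints: East Overpass 1,050,160.0715; Riverside Pavilion 1,393,374.0202; Pioneer Annex 675,236.1383.
Held at cap: East Overpass ($577,600.00); remaining pool $2,541,170.23 reallocated over remaining clients served 1,109.
Redistributed shares: Riverside Pavilion 1,711,680.9394 → $1,711,680.94; Pioneer Annex 829,489.2906 → $829,489.29.

East Overpass: $577,600.00 | Riverside Pavilion: $1,711,680.94 | Pioneer Annex: $829,489.29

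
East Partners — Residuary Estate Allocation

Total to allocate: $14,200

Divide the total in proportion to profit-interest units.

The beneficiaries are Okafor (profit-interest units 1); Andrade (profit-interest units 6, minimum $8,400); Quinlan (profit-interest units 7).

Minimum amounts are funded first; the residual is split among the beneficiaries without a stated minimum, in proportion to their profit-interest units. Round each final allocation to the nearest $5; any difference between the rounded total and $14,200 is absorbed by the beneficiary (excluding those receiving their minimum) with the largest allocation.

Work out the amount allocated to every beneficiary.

Okafor: $725 | Andrade: $8,400 | Quinlan: $5,075

Guaranteed amounts: Andrade $8,400. Balance $5,800.
Balance split over remaining profit-interest units 8: Okafor 725.00 → $725; Quinlan 5,075.00 → $5,075.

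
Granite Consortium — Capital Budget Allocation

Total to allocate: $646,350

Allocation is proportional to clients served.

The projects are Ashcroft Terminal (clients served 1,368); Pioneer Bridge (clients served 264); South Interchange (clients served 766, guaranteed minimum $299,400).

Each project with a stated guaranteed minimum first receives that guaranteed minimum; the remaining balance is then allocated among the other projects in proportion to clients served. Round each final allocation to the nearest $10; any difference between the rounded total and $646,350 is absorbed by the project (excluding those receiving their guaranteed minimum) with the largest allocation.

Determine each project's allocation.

Ashcroft Terminal: $290,830; Pioneer Bridge: $56,120; South Interchange: $299,400

Minimums first: South Interchange $299,400. Residual $346,950.
Residual split over remaining clients served 1,632: Ashcroft Terminal 290,825.74 → $290,830; Pioneer Bridge 56,124.26 → $56,120.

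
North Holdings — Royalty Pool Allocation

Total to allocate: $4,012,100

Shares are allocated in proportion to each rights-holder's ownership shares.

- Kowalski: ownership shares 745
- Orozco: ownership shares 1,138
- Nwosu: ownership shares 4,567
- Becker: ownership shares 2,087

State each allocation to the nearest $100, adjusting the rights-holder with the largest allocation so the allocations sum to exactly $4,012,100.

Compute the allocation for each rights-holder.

Kowalski: $350,100; Orozco: $534,800; Nwosu: $2,146,400; Becker: $980,800

Sum of ownership shares: 8,537.
Raw shares: Kowalski 745/8,537 × $4,012,100 = 350,124.69; Orozco 1,138/8,537 × $4,012,100 = 534,821.34; Nwosu 4,567/8,537 × $4,012,100 = 2,146,334.86; Becker 2,087/8,537 × $4,012,100 = 980,819.11.
Rounded to nearest $100: Kowalski $350,100; Orozco $534,800; Nwosu $2,146,300; Becker $980,800. Sum = $4,012,000.
Difference $4,012,100 − $4,012,000 = +$100 applied to largest allocation (Nwosu): Nwosu becomes $2,146,400.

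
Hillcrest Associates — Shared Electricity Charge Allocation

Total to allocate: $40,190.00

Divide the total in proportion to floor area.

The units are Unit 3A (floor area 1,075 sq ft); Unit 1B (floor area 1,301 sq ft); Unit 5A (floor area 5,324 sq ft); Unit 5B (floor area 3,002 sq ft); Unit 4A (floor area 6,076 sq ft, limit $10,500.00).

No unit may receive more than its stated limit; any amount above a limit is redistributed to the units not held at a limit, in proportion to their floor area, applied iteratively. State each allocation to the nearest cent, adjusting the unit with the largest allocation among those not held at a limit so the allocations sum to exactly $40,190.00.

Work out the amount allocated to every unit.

Floor area total: 16,778.
Pro-rata shares before constraints: Unit 3A 2,575.0536; Unit 1B 3,116.4138; Unit 5A 12,753.1029; Unit 5B 7,190.9870; Unit 4A 14,554.4427.
Cap binds for Unit 4A ($10,500.00); balance $29,690.00 reallocated over remaining floor area 10,702.
Shares after redistribution: Unit 3A 2,982.3164 → $2,982.32; Unit 1B 3,609.2964 → $3,609.30; Unit 5A 14,770.0953 → $14,770.10; Unit 5B 8,328.2919 → $8,328.29.
Rounding difference −$0.01 applied to Unit 5A → $14,770.09.

Unit 3A: $2,982.32; Unit 1B: $3,609.30; Unit 5A: $14,770.09; Unit 5B: $8,328.29; Unit 4A: $10,500.00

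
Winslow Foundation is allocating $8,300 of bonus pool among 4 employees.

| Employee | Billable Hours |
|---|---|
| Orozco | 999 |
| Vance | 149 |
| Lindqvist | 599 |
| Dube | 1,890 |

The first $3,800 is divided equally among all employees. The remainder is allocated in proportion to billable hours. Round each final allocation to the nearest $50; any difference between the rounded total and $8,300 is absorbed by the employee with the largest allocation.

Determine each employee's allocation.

Equal tier: $3,800 ÷ 4 = $950 apiece.
Remainder $4,500 by billable hours (total 3,637): Orozco 1,236.05 → $1,250; Vance 184.36 → $200; Lindqvist 741.13 → $750; Dube 2,338.47 → $2,350.
Rounding difference −$50 on remainder applied to Dube.
Totals: Orozco $950 + $1,250 = $2,200; Vance $950 + $200 = $1,150; Lindqvist $950 + $750 = $1,700; Dube $950 + $2,300 = $3,250.

Orozco: $2,200 · Vance: $1,150 · Lindqvist: $1,700 · Dube: $3,250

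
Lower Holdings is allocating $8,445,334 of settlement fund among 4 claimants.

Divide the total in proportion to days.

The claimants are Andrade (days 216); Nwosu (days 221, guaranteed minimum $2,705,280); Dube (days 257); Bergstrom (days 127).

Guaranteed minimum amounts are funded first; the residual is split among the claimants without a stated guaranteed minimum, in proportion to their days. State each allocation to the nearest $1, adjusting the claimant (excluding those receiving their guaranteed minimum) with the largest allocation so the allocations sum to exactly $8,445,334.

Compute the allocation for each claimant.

Andrade: $2,066,419 · Nwosu: $2,705,280 · Dube: $2,458,657 · Bergstrom: $1,214,978

Guaranteed amounts: Nwosu $2,705,280. Balance $5,740,054.
Balance split over remaining days 600: Andrade 2,066,419.44 → $2,066,419; Dube 2,458,656.46 → $2,458,656; Bergstrom 1,214,978.10 → $1,214,978.
Rounding difference +$1 applied to Dube → $2,458,657.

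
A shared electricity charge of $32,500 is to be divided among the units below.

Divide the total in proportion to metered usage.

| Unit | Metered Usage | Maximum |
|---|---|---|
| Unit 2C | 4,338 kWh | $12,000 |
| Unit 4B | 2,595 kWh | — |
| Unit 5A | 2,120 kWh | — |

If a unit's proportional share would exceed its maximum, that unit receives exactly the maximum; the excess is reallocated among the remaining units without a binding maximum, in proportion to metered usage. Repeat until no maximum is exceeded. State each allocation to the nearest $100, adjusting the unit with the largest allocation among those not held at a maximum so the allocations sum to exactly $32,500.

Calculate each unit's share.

Unit 2C: $12,000; Unit 4B: $11,300; Unit 5A: $9,200

Metered usage total: 9,053.
Proportional shares (ignoring caps): Unit 2C 15,573.29; Unit 4B 9,315.97; Unit 5A 7,610.74.
Cap binds for Unit 2C ($12,000); remaining pool $20,500 reallocated over remaining metered usage 4,715.
Shares after redistribution: Unit 4B 11,282.61 → $11,300; Unit 5A 9,217.39 → $9,200.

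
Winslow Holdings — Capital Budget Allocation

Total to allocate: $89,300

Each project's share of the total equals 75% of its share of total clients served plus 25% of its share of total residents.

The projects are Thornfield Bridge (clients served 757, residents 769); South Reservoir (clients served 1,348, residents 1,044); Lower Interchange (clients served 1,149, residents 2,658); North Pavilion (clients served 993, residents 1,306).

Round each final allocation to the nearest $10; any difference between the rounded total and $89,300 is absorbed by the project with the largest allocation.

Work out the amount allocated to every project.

Clients served total 4,247; residents total 5,777.
Combined weights (75% clients served + 25% residents): Thornfield Bridge 0.1670; South Reservoir 0.2832; Lower Interchange 0.3179; North Pavilion 0.2319.
Unrounded shares: Thornfield Bridge 14,909.63; South Reservoir 25,292.40; Lower Interchange 28,391.42; North Pavilion 20,706.55.
After rounding ($10): Thornfield Bridge $14,910; South Reservoir $25,290; Lower Interchange $28,390; North Pavilion $20,710. Sum = $89,300.
Rounded total matches; no reconciliation needed.

Thornfield Bridge: $14,910 · South Reservoir: $25,290 · Lower Interchange: $28,390 · North Pavilion: $20,710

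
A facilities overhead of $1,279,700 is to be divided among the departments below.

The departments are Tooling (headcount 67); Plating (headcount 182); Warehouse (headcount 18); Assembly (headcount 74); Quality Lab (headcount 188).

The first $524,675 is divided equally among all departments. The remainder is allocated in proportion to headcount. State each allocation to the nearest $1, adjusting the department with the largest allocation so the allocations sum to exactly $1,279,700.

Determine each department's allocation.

Tooling: $200,562 | Plating: $364,698 | Warehouse: $130,626 | Assembly: $210,553 | Quality Lab: $373,261

$524,675 shared equally gives $104,935 per department.
Remainder $755,025 by headcount (total 529): Tooling 95,626.98 → $95,627; Plating 259,762.85 → $259,763; Warehouse 25,690.83 → $25,691; Assembly 105,617.86 → $105,618; Quality Lab 268,326.47 → $268,326.
Totals: Tooling $104,935 + $95,627 = $200,562; Plating $104,935 + $259,763 = $364,698; Warehouse $104,935 + $25,691 = $130,626; Assembly $104,935 + $105,618 = $210,553; Quality Lab $104,935 + $268,326 = $373,261.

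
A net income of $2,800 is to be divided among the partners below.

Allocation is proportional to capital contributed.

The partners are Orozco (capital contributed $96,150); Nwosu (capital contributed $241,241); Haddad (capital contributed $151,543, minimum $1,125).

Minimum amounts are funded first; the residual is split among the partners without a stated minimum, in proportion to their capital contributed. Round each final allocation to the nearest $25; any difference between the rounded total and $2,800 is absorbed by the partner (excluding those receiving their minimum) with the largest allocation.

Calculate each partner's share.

Fund the minimums — Haddad $1,125. Remaining pool $1,675.
Remaining pool split over remaining capital contributed 337,391: Orozco 477.34 → $475; Nwosu 1,197.66 → $1,200.

Orozco: $475 · Nwosu: $1,200 · Haddad: $1,125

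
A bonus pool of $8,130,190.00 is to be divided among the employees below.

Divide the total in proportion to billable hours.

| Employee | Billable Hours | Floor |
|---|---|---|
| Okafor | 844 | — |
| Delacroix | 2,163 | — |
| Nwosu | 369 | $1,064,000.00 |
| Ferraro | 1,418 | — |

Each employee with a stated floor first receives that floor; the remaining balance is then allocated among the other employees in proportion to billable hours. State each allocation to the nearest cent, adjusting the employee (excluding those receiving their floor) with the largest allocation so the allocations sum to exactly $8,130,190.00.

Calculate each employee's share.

Okafor: $1,347,765.96 | Delacroix: $3,454,049.48 | Nwosu: $1,064,000.00 | Ferraro: $2,264,374.56

Fund the minimums — Nwosu $1,064,000.00. Remaining pool $7,066,190.00.
Remaining pool split over remaining billable hours 4,425: Okafor 1,347,765.9571 → $1,347,765.96; Delacroix 3,454,049.4847 → $3,454,049.48; Ferraro 2,264,374.5582 → $2,264,374.56.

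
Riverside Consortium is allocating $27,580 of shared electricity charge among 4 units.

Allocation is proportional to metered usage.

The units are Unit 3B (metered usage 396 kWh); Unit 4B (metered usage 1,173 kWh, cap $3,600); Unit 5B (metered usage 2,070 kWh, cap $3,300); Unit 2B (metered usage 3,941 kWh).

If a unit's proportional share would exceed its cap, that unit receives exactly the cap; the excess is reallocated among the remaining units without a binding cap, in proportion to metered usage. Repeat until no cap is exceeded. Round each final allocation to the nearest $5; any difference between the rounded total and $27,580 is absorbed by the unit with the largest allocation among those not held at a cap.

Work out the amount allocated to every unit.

Sum of metered usage: 7,580.
Unconstrained shares: Unit 3B 1,440.85; Unit 4B 4,267.99; Unit 5B 7,531.74; Unit 2B 14,339.42.
Capped: Unit 4B ($3,600), Unit 5B ($3,300); balance $20,680 reallocated over remaining metered usage 4,337.
Remaining shares: Unit 3B 1,888.24 → $1,890; Unit 2B 18,791.76 → $18,790.

Unit 3B: $1,890 · Unit 4B: $3,600 · Unit 5B: $3,300 · Unit 2B: $18,790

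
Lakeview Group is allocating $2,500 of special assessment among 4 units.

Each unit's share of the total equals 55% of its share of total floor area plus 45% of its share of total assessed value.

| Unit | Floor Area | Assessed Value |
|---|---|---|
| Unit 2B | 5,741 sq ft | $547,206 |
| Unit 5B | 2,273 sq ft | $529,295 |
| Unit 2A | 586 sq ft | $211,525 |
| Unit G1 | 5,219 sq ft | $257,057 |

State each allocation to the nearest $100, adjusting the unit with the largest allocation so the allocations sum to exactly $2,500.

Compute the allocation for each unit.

Totals — floor area 13,819, assessed value 1,545,083.
Blended shares (55% floor area + 45% assessed value): Unit 2B 0.3879; Unit 5B 0.2446; Unit 2A 0.0849; Unit G1 0.2826.
Proportional shares: Unit 2B 969.66; Unit 5B 611.55; Unit 2A 212.32; Unit G1 706.46.
After rounding ($100): Unit 2B $1,000; Unit 5B $600; Unit 2A $200; Unit G1 $700. Sum = $2,500.
No rounding difference to absorb.

Unit 2B: $1,000; Unit 5B: $600; Unit 2A: $200; Unit G1: $700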